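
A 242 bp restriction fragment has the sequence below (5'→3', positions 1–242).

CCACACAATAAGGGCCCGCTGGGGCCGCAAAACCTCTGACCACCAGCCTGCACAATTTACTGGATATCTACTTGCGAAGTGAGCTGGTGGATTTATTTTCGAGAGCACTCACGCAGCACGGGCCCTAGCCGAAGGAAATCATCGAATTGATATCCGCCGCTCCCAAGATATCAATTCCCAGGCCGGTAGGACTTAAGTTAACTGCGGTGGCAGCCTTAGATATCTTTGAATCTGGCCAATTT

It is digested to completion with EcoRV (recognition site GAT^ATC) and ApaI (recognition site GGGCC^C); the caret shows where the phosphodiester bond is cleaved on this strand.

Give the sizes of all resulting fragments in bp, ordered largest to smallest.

59, 52, 49, 27, 21, 18, 16 bp

EcoRV sites (GATATC) start at positions 63, 149, 167, 219.
EcoRV cuts after base 3 of each site, so after positions 65, 151, 169, 221.
ApaI sites (GGGCCC) start at positions 12, 120.
ApaI cuts after base 5 of each site (before the last base), so after positions 16, 124.
Combined cut positions: 16, 65, 124, 151, 169, 221.
Linear molecule, 6 cuts → 7 fragments:
  1–16 → 16 bp
  17–65 → 49 bp
  66–124 → 59 bp
  125–151 → 27 bp
  152–169 → 18 bp
  170–221 → 52 bp
  222–242 → 21 bp
Sorted largest to smallest: 59, 52, 49, 27, 21, 18, 16 bp.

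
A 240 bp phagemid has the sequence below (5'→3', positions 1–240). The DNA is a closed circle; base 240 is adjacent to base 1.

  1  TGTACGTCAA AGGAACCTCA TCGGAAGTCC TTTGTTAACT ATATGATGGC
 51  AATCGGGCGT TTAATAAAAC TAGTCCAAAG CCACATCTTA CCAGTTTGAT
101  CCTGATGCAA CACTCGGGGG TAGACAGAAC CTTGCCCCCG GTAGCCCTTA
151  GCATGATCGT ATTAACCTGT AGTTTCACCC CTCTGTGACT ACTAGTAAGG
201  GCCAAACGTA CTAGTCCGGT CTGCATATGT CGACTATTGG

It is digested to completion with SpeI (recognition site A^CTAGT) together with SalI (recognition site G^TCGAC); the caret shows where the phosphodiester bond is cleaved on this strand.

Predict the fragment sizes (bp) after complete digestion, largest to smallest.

122, 80, 19, 19 bp

SpeI sites (ACTAGT) start at positions 69, 191, 210.
SpeI cuts after the first base of each site, so after positions 69, 191, 210.
The SalI site (GTCGAC) starts at position 229.
SalI cuts after the first base of each site, so after position 229.
Combined cut positions: 69, 191, 210, 229.
Circular molecule, 4 cuts → 4 fragments:
  70–191 → 122 bp
  192–210 → 19 bp
  211–229 → 19 bp
  230–240 then 1–69 → 11 + 69 = 80 bp
Sorted largest to smallest: 122, 80, 19, 19 bp.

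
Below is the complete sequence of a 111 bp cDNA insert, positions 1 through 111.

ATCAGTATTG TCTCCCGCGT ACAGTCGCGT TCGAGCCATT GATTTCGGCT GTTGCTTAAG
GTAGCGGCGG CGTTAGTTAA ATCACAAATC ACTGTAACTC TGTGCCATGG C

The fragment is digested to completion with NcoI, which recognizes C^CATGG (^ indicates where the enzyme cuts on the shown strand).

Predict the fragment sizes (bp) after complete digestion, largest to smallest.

105, 6 bp

The NcoI site (CCATGG) starts at position 105.
NcoI cuts after the first base of each site, so after position 105.
Linear molecule, 1 cut → 2 fragments:
  1–105 → 105 bp
  106–111 → 6 bp
Sorted largest to smallest: 105, 6 bp.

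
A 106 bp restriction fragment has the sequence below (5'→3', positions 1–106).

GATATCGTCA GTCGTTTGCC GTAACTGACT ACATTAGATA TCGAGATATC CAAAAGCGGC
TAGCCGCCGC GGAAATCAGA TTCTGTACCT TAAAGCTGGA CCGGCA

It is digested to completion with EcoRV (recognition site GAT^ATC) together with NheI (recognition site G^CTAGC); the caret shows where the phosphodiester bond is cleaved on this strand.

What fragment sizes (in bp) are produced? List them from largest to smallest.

EcoRV sites (GATATC) start at positions 1, 37, 45.
EcoRV cuts after base 3 of each site, so after positions 3, 39, 47.
The NheI site (GCTAGC) starts at position 59.
NheI cuts after the first base of each site, so after position 59.
Combined cut positions: 3, 39, 47, 59.
Linear molecule, 4 cuts → 5 fragments:
  1–3 → 3 bp
  4–39 → 36 bp
  40–47 → 8 bp
  48–59 → 12 bp
  60–106 → 47 bp
Sorted largest to smallest: 47, 36, 12, 8, 3 bp.

47, 36, 12, 8, 3 bp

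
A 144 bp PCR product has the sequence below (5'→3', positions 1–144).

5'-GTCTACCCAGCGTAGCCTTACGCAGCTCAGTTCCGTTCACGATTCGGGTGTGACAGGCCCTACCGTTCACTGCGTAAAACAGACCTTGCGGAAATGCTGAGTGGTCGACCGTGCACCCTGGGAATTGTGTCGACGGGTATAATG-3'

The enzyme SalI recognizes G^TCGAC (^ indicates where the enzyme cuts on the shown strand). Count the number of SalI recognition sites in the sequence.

GTCGAC occurs starting at positions 104, 129.
SalI cuts at 2 sites.

2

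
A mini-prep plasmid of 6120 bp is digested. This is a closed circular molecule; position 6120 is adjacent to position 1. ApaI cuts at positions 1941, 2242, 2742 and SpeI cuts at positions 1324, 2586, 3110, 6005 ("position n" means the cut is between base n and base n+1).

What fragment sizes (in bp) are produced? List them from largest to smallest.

Combined cut positions (sorted): 1324, 1941, 2242, 2586, 2742, 3110, 6005.
Circular molecule, 7 cuts → 7 fragments:
  1941 − 1324 = 617 bp
  2242 − 1941 = 301 bp
  2586 − 2242 = 344 bp
  2742 − 2586 = 156 bp
  3110 − 2742 = 368 bp
  6005 − 3110 = 2895 bp
  wrap: 6120 − 6005 + 1324 = 1439 bp
Sorted largest to smallest: 2895, 1439, 617, 368, 344, 301, 156 bp.

2895, 1439, 617, 368, 344, 301, 156 bp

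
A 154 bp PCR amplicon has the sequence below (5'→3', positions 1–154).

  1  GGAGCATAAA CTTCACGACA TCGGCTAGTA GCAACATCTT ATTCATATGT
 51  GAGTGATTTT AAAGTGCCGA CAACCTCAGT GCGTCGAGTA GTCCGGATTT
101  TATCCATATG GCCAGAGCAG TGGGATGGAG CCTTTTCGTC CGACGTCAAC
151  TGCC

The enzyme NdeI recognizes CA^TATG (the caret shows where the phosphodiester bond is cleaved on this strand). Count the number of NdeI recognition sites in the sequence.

CATATG occurs starting at positions 44, 105.
NdeI cuts at 2 sites.

2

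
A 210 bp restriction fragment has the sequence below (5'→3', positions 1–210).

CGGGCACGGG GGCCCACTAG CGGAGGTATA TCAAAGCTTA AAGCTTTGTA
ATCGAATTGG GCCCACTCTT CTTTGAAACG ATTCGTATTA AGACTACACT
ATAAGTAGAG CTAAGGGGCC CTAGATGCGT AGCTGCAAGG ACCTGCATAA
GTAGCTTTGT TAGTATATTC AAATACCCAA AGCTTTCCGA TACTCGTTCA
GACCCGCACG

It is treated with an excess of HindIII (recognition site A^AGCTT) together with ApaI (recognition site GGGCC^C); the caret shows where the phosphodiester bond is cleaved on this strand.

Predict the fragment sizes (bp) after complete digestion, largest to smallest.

60, 57, 30, 22, 20, 14, 7 bp

HindIII sites (AAGCTT) start at positions 34, 41, 180.
HindIII cuts after the first base of each site, so after positions 34, 41, 180.
ApaI sites (GGGCCC) start at positions 10, 59, 116.
ApaI cuts after base 5 of each site (before the last base), so after positions 14, 63, 120.
Combined cut positions: 14, 34, 41, 63, 120, 180.
Linear molecule, 6 cuts → 7 fragments:
  1–14 → 14 bp
  15–34 → 20 bp
  35–41 → 7 bp
  42–63 → 22 bp
  64–120 → 57 bp
  121–180 → 60 bp
  181–210 → 30 bp
Sorted largest to smallest: 60, 57, 30, 22, 20, 14, 7 bp.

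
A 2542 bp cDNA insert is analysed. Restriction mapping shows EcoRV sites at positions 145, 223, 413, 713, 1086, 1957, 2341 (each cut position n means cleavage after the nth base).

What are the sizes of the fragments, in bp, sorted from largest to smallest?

871, 384, 373, 300, 201, 190, 145, 78 bp

Linear molecule, 7 cuts → 8 fragments:
  145 − 0 = 145 bp
  223 − 145 = 78 bp
  413 − 223 = 190 bp
  713 − 413 = 300 bp
  1086 − 713 = 373 bp
  1957 − 1086 = 871 bp
  2341 − 1957 = 384 bp
  2542 − 2341 = 201 bp
Sorted largest to smallest: 871, 384, 373, 300, 201, 190, 145, 78 bp.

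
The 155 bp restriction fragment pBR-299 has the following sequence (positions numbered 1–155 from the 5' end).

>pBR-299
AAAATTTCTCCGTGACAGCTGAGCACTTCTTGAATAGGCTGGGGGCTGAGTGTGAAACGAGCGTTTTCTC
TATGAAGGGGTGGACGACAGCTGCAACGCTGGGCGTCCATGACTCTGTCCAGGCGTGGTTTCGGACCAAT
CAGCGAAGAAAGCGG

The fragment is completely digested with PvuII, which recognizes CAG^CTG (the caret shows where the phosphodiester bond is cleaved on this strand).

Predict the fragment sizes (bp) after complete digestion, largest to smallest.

72, 65, 18 bp

PvuII sites (CAGCTG) start at positions 16, 88.
PvuII cuts after base 3 of each site, so after positions 18, 90.
Linear molecule, 2 cuts → 3 fragments:
  1–18 → 18 bp
  19–90 → 72 bp
  91–155 → 65 bp
Sorted largest to smallest: 72, 65, 18 bp.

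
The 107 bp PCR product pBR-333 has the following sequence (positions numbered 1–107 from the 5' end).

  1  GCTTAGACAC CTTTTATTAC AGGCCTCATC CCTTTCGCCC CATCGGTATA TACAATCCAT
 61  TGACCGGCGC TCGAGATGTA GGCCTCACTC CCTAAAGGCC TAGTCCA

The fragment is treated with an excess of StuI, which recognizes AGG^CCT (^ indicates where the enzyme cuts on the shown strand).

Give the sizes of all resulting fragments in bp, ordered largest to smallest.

59, 23, 16, 9 bp

StuI sites (AGGCCT) start at positions 21, 80, 96.
StuI cuts after base 3 of each site, so after positions 23, 82, 98.
Linear molecule, 3 cuts → 4 fragments:
  1–23 → 23 bp
  24–82 → 59 bp
  83–98 → 16 bp
  99–107 → 9 bp
Sorted largest to smallest: 59, 23, 16, 9 bp.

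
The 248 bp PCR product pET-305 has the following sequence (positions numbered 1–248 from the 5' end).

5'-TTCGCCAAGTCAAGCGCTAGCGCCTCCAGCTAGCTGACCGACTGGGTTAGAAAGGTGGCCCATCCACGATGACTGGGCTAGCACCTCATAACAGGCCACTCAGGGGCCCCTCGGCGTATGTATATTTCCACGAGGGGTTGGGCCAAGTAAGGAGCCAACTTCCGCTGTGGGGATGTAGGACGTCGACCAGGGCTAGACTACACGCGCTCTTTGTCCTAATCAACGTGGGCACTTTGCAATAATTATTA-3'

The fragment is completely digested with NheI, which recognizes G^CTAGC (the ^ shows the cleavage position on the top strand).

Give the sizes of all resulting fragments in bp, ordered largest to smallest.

NheI sites (GCTAGC) start at positions 16, 29, 77.
NheI cuts after the first base of each site, so after positions 16, 29, 77.
Linear molecule, 3 cuts → 4 fragments:
  1–16 → 16 bp
  17–29 → 13 bp
  30–77 → 48 bp
  78–248 → 171 bp
Sorted largest to smallest: 171, 48, 16, 13 bp.

171, 48, 16, 13 bp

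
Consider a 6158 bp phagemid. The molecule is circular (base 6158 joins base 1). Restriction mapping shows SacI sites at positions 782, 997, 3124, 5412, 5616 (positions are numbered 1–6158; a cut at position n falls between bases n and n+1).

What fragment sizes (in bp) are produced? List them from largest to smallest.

Circular molecule, 5 cuts → 5 fragments:
  997 − 782 = 215 bp
  3124 − 997 = 2127 bp
  5412 − 3124 = 2288 bp
  5616 − 5412 = 204 bp
  wrap: 6158 − 5616 + 782 = 1324 bp
Sorted largest to smallest: 2288, 2127, 1324, 215, 204 bp.

2288, 2127, 1324, 215, 204 bp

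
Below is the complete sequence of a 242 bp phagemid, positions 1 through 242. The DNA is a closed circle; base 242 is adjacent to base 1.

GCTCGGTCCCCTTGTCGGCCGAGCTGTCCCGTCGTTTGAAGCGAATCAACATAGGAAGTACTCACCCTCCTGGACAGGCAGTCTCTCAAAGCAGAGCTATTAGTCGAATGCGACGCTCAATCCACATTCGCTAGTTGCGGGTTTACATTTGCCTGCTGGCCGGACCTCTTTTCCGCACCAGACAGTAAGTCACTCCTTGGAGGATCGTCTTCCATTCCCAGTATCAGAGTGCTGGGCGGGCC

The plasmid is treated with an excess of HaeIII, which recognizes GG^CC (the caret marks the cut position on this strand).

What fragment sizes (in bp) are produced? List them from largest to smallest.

141, 81, 20 bp

HaeIII sites (GGCC) start at positions 17, 158, 239.
HaeIII cuts after base 2 of each site, so after positions 18, 159, 240.
Circular molecule, 3 cuts → 3 fragments:
  19–159 → 141 bp
  160–240 → 81 bp
  241–242 then 1–18 → 2 + 18 = 20 bp
Sorted largest to smallest: 141, 81, 20 bp.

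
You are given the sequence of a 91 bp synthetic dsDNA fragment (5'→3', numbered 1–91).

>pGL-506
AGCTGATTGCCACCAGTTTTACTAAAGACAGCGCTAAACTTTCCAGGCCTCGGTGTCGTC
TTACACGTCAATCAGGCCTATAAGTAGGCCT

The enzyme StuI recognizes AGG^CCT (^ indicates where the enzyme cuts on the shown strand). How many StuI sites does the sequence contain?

AGGCCT occurs starting at positions 45, 74, 86.
StuI cuts at 3 sites.

3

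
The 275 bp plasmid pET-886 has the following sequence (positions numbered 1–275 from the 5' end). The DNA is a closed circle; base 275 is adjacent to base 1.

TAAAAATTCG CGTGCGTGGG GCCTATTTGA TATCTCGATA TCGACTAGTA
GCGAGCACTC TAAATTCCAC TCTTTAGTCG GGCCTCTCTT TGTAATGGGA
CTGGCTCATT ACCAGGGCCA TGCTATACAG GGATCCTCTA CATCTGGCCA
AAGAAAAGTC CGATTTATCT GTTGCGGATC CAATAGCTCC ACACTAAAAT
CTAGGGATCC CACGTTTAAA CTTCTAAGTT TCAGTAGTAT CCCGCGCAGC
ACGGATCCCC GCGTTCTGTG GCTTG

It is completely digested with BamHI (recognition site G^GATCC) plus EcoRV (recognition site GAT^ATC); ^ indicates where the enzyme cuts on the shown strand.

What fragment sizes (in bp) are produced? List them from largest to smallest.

92, 53, 48, 45, 29, 8 bp

BamHI sites (GGATCC) start at positions 131, 176, 205, 253.
BamHI cuts after the first base of each site, so after positions 131, 176, 205, 253.
EcoRV sites (GATATC) start at positions 29, 37.
EcoRV cuts after base 3 of each site, so after positions 31, 39.
Combined cut positions: 31, 39, 131, 176, 205, 253.
Circular molecule, 6 cuts → 6 fragments:
  32–39 → 8 bp
  40–131 → 92 bp
  132–176 → 45 bp
  177–205 → 29 bp
  206–253 → 48 bp
  254–275 then 1–31 → 22 + 31 = 53 bp
Sorted largest to smallest: 92, 53, 48, 45, 29, 8 bp.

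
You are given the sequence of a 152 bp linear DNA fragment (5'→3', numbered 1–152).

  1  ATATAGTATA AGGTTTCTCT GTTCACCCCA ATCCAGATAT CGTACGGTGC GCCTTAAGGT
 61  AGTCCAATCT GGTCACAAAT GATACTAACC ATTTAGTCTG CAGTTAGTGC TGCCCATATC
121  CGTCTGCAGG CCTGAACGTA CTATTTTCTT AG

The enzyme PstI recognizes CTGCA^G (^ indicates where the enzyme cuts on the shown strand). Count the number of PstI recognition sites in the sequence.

CTGCAG occurs starting at positions 98, 124.
PstI cuts at 2 sites.

2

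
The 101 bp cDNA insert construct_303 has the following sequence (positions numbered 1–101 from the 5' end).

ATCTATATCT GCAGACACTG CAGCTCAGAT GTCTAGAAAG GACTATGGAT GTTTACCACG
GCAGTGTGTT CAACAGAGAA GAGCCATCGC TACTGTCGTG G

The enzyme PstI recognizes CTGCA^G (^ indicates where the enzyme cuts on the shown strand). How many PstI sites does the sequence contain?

CTGCAG occurs starting at positions 9, 18.
PstI cuts at 2 sites.

2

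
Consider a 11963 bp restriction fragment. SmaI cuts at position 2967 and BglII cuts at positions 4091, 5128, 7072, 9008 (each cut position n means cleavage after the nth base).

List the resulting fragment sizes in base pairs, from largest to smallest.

2967, 2955, 1944, 1936, 1124, 1037 bp

Combined cut positions (sorted): 2967, 4091, 5128, 7072, 9008.
Linear molecule, 5 cuts → 6 fragments:
  2967 − 0 = 2967 bp
  4091 − 2967 = 1124 bp
  5128 − 4091 = 1037 bp
  7072 − 5128 = 1944 bp
  9008 − 7072 = 1936 bp
  11963 − 9008 = 2955 bp
Sorted largest to smallest: 2967, 2955, 1944, 1936, 1124, 1037 bp.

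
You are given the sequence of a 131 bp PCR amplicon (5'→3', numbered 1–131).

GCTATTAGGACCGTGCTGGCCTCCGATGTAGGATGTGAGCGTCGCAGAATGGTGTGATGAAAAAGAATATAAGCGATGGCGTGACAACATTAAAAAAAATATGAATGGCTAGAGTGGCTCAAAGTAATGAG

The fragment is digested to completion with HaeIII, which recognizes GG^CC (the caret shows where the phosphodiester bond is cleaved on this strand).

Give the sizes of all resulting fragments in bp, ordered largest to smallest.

112, 19 bp

The HaeIII site (GGCC) starts at position 18.
HaeIII cuts after base 2 of each site, so after position 19.
Linear molecule, 1 cut → 2 fragments:
  1–19 → 19 bp
  20–131 → 112 bp
Sorted largest to smallest: 112, 19 bp.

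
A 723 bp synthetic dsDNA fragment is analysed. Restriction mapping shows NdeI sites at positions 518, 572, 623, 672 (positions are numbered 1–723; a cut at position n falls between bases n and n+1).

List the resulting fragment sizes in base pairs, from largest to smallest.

Linear molecule, 4 cuts → 5 fragments:
  518 − 0 = 518 bp
  572 − 518 = 54 bp
  623 − 572 = 51 bp
  672 − 623 = 49 bp
  723 − 672 = 51 bp
Sorted largest to smallest: 518, 54, 51, 51, 49 bp.

518, 54, 51, 51, 49 bp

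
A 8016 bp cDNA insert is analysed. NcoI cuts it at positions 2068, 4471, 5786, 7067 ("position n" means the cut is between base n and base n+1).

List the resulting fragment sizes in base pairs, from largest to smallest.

Linear molecule, 4 cuts → 5 fragments:
  2068 − 0 = 2068 bp
  4471 − 2068 = 2403 bp
  5786 − 4471 = 1315 bp
  7067 − 5786 = 1281 bp
  8016 − 7067 = 949 bp
Sorted largest to smallest: 2403, 2068, 1315, 1281, 949 bp.

2403, 2068, 1315, 1281, 949 bp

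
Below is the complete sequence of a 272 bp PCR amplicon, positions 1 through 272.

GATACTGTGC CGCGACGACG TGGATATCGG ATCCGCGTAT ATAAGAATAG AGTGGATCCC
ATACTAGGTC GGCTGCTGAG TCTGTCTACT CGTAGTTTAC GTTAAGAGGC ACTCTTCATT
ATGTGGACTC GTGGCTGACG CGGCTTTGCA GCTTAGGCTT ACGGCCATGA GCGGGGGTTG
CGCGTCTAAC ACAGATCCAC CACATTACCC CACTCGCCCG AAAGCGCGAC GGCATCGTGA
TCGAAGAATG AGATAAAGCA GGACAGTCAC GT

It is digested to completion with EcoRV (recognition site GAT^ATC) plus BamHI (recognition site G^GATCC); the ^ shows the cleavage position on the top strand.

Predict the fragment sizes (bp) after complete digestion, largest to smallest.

218, 25, 25, 4 bp

The EcoRV site (GATATC) starts at position 23.
EcoRV cuts after base 3 of each site, so after position 25.
BamHI sites (GGATCC) start at positions 29, 54.
BamHI cuts after the first base of each site, so after positions 29, 54.
Combined cut positions: 25, 29, 54.
Linear molecule, 3 cuts → 4 fragments:
  1–25 → 25 bp
  26–29 → 4 bp
  30–54 → 25 bp
  55–272 → 218 bp
Sorted largest to smallest: 218, 25, 25, 4 bp.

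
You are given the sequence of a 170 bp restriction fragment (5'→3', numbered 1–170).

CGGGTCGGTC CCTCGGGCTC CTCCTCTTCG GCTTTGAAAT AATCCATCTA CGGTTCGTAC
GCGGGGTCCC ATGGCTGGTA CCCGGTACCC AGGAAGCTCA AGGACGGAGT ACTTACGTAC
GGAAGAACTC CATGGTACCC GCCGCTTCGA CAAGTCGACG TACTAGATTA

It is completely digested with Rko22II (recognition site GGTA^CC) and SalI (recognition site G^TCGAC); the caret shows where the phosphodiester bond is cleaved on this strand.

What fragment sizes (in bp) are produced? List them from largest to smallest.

Rko22II sites (GGTACC) start at positions 77, 84, 134.
Rko22II cuts after base 4 of each site, so after positions 80, 87, 137.
The SalI site (GTCGAC) starts at position 154.
SalI cuts after the first base of each site, so after position 154.
Combined cut positions: 80, 87, 137, 154.
Linear molecule, 4 cuts → 5 fragments:
  1–80 → 80 bp
  81–87 → 7 bp
  88–137 → 50 bp
  138–154 → 17 bp
  155–170 → 16 bp
Sorted largest to smallest: 80, 50, 17, 16, 7 bp.

80, 50, 17, 16, 7 bp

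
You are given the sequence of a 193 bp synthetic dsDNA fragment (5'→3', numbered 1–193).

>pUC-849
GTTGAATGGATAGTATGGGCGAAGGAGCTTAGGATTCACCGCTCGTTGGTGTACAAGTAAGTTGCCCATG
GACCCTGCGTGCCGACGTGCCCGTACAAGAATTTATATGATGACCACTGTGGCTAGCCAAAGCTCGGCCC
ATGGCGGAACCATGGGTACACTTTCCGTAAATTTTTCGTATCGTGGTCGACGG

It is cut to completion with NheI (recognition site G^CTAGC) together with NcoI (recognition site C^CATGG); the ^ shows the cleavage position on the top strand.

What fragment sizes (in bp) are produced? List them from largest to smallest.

66, 56, 43, 17, 11 bp

The NheI site (GCTAGC) starts at position 122.
NheI cuts after the first base of each site, so after position 122.
NcoI sites (CCATGG) start at positions 66, 139, 150.
NcoI cuts after the first base of each site, so after positions 66, 139, 150.
Combined cut positions: 66, 122, 139, 150.
Linear molecule, 4 cuts → 5 fragments:
  1–66 → 66 bp
  67–122 → 56 bp
  123–139 → 17 bp
  140–150 → 11 bp
  151–193 → 43 bp
Sorted largest to smallest: 66, 56, 43, 17, 11 bp.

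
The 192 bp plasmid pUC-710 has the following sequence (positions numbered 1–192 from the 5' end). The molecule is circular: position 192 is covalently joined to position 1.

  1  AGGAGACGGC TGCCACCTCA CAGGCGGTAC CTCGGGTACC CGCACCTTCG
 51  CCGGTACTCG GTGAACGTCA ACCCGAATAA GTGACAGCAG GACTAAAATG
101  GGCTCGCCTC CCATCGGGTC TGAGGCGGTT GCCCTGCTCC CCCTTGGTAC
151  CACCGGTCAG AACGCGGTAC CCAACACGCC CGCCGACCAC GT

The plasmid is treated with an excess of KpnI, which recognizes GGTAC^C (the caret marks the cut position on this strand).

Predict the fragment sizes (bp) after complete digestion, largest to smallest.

KpnI sites (GGTACC) start at positions 26, 35, 146, 166.
KpnI cuts after base 5 of each site (before the last base), so after positions 30, 39, 150, 170.
Circular molecule, 4 cuts → 4 fragments:
  31–39 → 9 bp
  40–150 → 111 bp
  151–170 → 20 bp
  171–192 then 1–30 → 22 + 30 = 52 bp
Sorted largest to smallest: 111, 52, 20, 9 bp.

111, 52, 20, 9 bp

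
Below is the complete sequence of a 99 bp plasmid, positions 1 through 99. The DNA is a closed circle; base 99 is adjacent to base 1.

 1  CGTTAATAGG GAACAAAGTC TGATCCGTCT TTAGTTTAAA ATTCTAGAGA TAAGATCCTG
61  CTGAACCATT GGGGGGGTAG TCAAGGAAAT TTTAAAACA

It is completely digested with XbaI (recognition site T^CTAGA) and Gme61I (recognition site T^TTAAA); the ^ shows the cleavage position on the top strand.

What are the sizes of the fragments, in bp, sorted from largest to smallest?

48, 43, 8 bp

The XbaI site (TCTAGA) starts at position 43.
XbaI cuts after the first base of each site, so after position 43.
Gme61I sites (TTTAAA) start at positions 35, 91.
Gme61I cuts after the first base of each site, so after positions 35, 91.
Combined cut positions: 35, 43, 91.
Circular molecule, 3 cuts → 3 fragments:
  36–43 → 8 bp
  44–91 → 48 bp
  92–99 then 1–35 → 8 + 35 = 43 bp
Sorted largest to smallest: 48, 43, 8 bp.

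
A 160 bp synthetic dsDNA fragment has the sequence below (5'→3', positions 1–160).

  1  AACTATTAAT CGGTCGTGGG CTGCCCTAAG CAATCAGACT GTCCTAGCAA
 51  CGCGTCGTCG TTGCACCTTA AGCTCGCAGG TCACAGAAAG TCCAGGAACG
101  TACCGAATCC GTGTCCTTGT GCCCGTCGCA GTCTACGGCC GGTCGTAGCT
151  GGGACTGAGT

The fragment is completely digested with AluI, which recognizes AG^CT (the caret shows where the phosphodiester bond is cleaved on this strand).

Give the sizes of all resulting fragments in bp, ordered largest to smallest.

76, 72, 12 bp

AluI sites (AGCT) start at positions 71, 147.
AluI cuts after base 2 of each site, so after positions 72, 148.
Linear molecule, 2 cuts → 3 fragments:
  1–72 → 72 bp
  73–148 → 76 bp
  149–160 → 12 bp
Sorted largest to smallest: 76, 72, 12 bp.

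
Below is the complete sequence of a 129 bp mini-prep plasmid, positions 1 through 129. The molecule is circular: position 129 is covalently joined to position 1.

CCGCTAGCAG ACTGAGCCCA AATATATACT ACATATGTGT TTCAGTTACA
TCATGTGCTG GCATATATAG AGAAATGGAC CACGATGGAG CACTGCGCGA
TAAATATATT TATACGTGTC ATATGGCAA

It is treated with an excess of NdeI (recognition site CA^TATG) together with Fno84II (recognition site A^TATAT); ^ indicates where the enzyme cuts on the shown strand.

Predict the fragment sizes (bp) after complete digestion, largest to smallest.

NdeI sites (CATATG) start at positions 32, 120.
NdeI cuts after base 2 of each site, so after positions 33, 121.
Fno84II sites (ATATAT) start at positions 22, 63, 104.
Fno84II cuts after the first base of each site, so after positions 22, 63, 104.
Combined cut positions: 22, 33, 63, 104, 121.
Circular molecule, 5 cuts → 5 fragments:
  23–33 → 11 bp
  34–63 → 30 bp
  64–104 → 41 bp
  105–121 → 17 bp
  122–129 then 1–22 → 8 + 22 = 30 bp
Sorted largest to smallest: 41, 30, 30, 17, 11 bp.

41, 30, 30, 17, 11 bp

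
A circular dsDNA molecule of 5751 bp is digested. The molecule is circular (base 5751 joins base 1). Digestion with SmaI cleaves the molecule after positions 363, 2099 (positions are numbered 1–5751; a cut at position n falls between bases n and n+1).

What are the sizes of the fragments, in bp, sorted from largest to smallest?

Circular molecule, 2 cuts → 2 fragments:
  2099 − 363 = 1736 bp
  wrap: 5751 − 2099 + 363 = 4015 bp
Sorted largest to smallest: 4015, 1736 bp.

4015, 1736 bp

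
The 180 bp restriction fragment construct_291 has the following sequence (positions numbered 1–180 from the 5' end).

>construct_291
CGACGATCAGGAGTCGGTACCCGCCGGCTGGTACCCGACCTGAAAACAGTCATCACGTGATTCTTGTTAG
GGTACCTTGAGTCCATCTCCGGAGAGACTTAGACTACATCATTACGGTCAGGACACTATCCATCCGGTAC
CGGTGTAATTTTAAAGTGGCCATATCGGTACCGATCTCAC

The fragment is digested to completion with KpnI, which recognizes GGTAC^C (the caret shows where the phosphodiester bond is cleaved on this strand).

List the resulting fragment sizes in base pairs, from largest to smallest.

65, 41, 31, 20, 14, 9 bp

KpnI sites (GGTACC) start at positions 16, 30, 71, 136, 167.
KpnI cuts after base 5 of each site (before the last base), so after positions 20, 34, 75, 140, 171.
Linear molecule, 5 cuts → 6 fragments:
  1–20 → 20 bp
  21–34 → 14 bp
  35–75 → 41 bp
  76–140 → 65 bp
  141–171 → 31 bp
  172–180 → 9 bp
Sorted largest to smallest: 65, 41, 31, 20, 14, 9 bp.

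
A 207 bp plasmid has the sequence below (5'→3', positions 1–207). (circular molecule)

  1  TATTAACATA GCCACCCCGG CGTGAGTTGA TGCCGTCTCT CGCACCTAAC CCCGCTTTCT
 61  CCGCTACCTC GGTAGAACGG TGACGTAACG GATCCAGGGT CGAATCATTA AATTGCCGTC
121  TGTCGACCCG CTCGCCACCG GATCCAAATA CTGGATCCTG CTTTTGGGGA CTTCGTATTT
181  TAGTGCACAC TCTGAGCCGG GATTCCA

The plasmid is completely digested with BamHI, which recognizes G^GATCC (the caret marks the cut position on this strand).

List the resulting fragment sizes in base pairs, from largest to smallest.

BamHI sites (GGATCC) start at positions 90, 140, 153.
BamHI cuts after the first base of each site, so after positions 90, 140, 153.
Circular molecule, 3 cuts → 3 fragments:
  91–140 → 50 bp
  141–153 → 13 bp
  154–207 then 1–90 → 54 + 90 = 144 bp
Sorted largest to smallest: 144, 50, 13 bp.

144, 50, 13 bp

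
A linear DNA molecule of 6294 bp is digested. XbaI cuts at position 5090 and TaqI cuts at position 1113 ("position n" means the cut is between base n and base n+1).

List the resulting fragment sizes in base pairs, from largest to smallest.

Combined cut positions (sorted): 1113, 5090.
Linear molecule, 2 cuts → 3 fragments:
  1113 − 0 = 1113 bp
  5090 − 1113 = 3977 bp
  6294 − 5090 = 1204 bp
Sorted largest to smallest: 3977, 1204, 1113 bp.

3977, 1204, 1113 bp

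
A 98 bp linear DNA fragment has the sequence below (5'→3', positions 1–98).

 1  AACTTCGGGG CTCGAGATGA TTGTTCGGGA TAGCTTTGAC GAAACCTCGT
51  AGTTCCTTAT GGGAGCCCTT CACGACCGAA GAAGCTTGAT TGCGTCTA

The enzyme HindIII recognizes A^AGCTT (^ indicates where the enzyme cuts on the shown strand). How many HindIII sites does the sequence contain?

AAGCTT occurs starting at position 82.
HindIII cuts at 1 site.

1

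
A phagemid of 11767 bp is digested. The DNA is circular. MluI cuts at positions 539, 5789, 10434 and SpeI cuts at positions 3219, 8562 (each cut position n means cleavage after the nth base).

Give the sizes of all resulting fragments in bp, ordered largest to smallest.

Combined cut positions (sorted): 539, 3219, 5789, 8562, 10434.
Circular molecule, 5 cuts → 5 fragments:
  3219 − 539 = 2680 bp
  5789 − 3219 = 2570 bp
  8562 − 5789 = 2773 bp
  10434 − 8562 = 1872 bp
  wrap: 11767 − 10434 + 539 = 1872 bp
Sorted largest to smallest: 2773, 2680, 2570, 1872, 1872 bp.

2773, 2680, 2570, 1872, 1872 bp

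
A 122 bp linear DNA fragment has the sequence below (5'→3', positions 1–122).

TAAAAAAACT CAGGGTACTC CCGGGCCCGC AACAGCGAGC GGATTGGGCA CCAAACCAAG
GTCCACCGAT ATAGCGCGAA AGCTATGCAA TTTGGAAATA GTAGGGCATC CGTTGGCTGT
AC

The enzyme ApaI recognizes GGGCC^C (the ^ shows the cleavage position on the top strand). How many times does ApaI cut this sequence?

1

GGGCCC occurs starting at position 23.
ApaI cuts at 1 site.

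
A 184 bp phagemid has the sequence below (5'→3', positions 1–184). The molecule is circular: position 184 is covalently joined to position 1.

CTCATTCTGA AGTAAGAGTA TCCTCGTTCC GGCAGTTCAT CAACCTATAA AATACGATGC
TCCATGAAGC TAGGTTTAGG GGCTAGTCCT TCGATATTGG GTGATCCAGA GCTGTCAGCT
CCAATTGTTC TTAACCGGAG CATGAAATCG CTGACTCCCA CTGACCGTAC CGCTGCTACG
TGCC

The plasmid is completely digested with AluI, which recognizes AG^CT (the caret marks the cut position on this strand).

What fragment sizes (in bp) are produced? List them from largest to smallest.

135, 42, 7 bp

AluI sites (AGCT) start at positions 68, 110, 117.
AluI cuts after base 2 of each site, so after positions 69, 111, 118.
Circular molecule, 3 cuts → 3 fragments:
  70–111 → 42 bp
  112–118 → 7 bp
  119–184 then 1–69 → 66 + 69 = 135 bp
Sorted largest to smallest: 135, 42, 7 bp.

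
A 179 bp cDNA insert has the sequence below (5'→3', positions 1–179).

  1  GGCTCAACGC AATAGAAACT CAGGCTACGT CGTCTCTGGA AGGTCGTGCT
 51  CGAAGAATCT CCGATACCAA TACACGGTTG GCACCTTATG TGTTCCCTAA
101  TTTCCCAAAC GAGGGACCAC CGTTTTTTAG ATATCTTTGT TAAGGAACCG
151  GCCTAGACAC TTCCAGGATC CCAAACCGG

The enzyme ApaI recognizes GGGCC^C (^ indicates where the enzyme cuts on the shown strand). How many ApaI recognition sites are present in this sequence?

No occurrence of GGGCCC is present in the sequence.
ApaI does not cut: 0 sites.

0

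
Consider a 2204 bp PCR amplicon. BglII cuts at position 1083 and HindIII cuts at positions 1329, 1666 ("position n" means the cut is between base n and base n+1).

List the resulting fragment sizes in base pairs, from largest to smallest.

1083, 538, 337, 246 bp

Combined cut positions (sorted): 1083, 1329, 1666.
Linear molecule, 3 cuts → 4 fragments:
  1083 − 0 = 1083 bp
  1329 − 1083 = 246 bp
  1666 − 1329 = 337 bp
  2204 − 1666 = 538 bp
Sorted largest to smallest: 1083, 538, 337, 246 bp.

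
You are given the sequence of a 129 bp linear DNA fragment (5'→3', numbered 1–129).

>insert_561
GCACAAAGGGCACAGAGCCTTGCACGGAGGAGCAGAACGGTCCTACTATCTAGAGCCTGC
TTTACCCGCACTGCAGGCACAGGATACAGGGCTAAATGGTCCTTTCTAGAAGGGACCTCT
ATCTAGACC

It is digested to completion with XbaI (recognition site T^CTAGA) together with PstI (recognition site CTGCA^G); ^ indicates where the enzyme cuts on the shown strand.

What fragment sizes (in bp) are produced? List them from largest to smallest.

49, 30, 26, 17, 7 bp

XbaI sites (TCTAGA) start at positions 49, 105, 122.
XbaI cuts after the first base of each site, so after positions 49, 105, 122.
The PstI site (CTGCAG) starts at position 71.
PstI cuts after base 5 of each site (before the last base), so after position 75.
Combined cut positions: 49, 75, 105, 122.
Linear molecule, 4 cuts → 5 fragments:
  1–49 → 49 bp
  50–75 → 26 bp
  76–105 → 30 bp
  106–122 → 17 bp
  123–129 → 7 bp
Sorted largest to smallest: 49, 30, 26, 17, 7 bp.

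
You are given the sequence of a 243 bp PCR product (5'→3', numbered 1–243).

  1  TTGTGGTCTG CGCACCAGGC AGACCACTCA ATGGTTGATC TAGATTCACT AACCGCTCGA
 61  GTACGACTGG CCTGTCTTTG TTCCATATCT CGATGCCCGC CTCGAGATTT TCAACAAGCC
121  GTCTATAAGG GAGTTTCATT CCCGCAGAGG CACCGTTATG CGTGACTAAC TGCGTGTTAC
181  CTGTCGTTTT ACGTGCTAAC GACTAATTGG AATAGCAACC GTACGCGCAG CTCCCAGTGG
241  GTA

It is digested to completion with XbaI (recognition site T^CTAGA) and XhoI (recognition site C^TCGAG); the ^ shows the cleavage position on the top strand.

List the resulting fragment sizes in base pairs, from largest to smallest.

142, 45, 39, 17 bp

The XbaI site (TCTAGA) starts at position 39.
XbaI cuts after the first base of each site, so after position 39.
XhoI sites (CTCGAG) start at positions 56, 101.
XhoI cuts after the first base of each site, so after positions 56, 101.
Combined cut positions: 39, 56, 101.
Linear molecule, 3 cuts → 4 fragments:
  1–39 → 39 bp
  40–56 → 17 bp
  57–101 → 45 bp
  102–243 → 142 bp
Sorted largest to smallest: 142, 45, 39, 17 bp.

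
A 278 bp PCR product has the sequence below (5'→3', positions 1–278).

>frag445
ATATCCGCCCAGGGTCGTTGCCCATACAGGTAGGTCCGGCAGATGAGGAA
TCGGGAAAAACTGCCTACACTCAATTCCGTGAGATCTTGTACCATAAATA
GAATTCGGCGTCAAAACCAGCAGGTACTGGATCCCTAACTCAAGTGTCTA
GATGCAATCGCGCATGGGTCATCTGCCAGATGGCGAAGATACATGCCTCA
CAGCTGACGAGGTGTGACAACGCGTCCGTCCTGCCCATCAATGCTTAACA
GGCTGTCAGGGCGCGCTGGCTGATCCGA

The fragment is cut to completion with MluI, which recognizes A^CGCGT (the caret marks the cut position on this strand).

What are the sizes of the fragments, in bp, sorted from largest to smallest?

The MluI site (ACGCGT) starts at position 220.
MluI cuts after the first base of each site, so after position 220.
Linear molecule, 1 cut → 2 fragments:
  1–220 → 220 bp
  221–278 → 58 bp
Sorted largest to smallest: 220, 58 bp.

220, 58 bp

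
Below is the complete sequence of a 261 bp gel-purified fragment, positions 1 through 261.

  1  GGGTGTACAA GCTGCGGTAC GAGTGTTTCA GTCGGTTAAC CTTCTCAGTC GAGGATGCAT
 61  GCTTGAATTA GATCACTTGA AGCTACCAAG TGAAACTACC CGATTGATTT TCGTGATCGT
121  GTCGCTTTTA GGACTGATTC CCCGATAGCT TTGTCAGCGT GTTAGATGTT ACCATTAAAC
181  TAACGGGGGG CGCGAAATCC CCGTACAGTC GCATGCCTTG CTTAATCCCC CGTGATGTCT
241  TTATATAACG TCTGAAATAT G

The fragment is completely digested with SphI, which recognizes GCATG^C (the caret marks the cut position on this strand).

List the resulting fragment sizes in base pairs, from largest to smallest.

154, 61, 46 bp

SphI sites (GCATGC) start at positions 57, 211.
SphI cuts after base 5 of each site (before the last base), so after positions 61, 215.
Linear molecule, 2 cuts → 3 fragments:
  1–61 → 61 bp
  62–215 → 154 bp
  216–261 → 46 bp
Sorted largest to smallest: 154, 61, 46 bp.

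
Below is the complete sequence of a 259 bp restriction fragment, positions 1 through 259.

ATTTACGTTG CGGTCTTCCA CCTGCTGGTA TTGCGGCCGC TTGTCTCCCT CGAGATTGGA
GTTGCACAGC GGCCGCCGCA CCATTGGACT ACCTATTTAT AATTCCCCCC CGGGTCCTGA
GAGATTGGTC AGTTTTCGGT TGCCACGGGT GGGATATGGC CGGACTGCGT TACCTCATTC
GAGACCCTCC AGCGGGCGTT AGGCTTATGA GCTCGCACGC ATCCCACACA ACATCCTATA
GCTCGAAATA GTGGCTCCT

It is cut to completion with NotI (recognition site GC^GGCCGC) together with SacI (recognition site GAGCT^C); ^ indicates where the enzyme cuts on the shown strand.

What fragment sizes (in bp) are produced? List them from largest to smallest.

143, 46, 36, 34 bp

NotI sites (GCGGCCGC) start at positions 33, 69.
NotI cuts after base 2 of each site, so after positions 34, 70.
The SacI site (GAGCTC) starts at position 209.
SacI cuts after base 5 of each site (before the last base), so after position 213.
Combined cut positions: 34, 70, 213.
Linear molecule, 3 cuts → 4 fragments:
  1–34 → 34 bp
  35–70 → 36 bp
  71–213 → 143 bp
  214–259 → 46 bp
Sorted largest to smallest: 143, 46, 36, 34 bp.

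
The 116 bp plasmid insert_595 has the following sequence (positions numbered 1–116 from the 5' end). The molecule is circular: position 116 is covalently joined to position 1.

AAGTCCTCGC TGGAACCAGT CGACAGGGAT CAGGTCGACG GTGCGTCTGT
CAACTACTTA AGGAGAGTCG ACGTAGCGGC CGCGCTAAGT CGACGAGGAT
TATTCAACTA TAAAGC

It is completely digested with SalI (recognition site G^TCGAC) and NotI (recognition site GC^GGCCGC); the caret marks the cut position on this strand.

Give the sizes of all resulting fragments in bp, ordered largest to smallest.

SalI sites (GTCGAC) start at positions 19, 34, 67, 89.
SalI cuts after the first base of each site, so after positions 19, 34, 67, 89.
The NotI site (GCGGCCGC) starts at position 76.
NotI cuts after base 2 of each site, so after position 77.
Combined cut positions: 19, 34, 67, 77, 89.
Circular molecule, 5 cuts → 5 fragments:
  20–34 → 15 bp
  35–67 → 33 bp
  68–77 → 10 bp
  78–89 → 12 bp
  90–116 then 1–19 → 27 + 19 = 46 bp
Sorted largest to smallest: 46, 33, 15, 12, 10 bp.

46, 33, 15, 12, 10 bp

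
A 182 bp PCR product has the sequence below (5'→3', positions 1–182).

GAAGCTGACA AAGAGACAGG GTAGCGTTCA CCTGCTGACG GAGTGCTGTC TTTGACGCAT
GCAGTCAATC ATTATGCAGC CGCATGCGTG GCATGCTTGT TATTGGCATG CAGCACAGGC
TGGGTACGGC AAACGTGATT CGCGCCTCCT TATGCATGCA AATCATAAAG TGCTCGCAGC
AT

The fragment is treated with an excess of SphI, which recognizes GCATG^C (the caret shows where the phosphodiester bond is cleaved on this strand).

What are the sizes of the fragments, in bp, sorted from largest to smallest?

61, 48, 25, 24, 15, 9 bp

SphI sites (GCATGC) start at positions 57, 82, 91, 106, 154.
SphI cuts after base 5 of each site (before the last base), so after positions 61, 86, 95, 110, 158.
Linear molecule, 5 cuts → 6 fragments:
  1–61 → 61 bp
  62–86 → 25 bp
  87–95 → 9 bp
  96–110 → 15 bp
  111–158 → 48 bp
  159–182 → 24 bp
Sorted largest to smallest: 61, 48, 25, 24, 15, 9 bp.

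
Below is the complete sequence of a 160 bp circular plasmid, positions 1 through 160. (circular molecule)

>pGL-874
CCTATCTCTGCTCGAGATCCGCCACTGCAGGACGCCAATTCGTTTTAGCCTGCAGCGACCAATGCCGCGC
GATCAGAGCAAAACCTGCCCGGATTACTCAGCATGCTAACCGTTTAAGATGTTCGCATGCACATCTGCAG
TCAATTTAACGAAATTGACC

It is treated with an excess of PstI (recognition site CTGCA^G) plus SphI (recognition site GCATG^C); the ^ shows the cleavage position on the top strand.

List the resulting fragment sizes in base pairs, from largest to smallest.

51, 50, 25, 24, 10 bp

PstI sites (CTGCAG) start at positions 25, 50, 135.
PstI cuts after base 5 of each site (before the last base), so after positions 29, 54, 139.
SphI sites (GCATGC) start at positions 101, 125.
SphI cuts after base 5 of each site (before the last base), so after positions 105, 129.
Combined cut positions: 29, 54, 105, 129, 139.
Circular molecule, 5 cuts → 5 fragments:
  30–54 → 25 bp
  55–105 → 51 bp
  106–129 → 24 bp
  130–139 → 10 bp
  140–160 then 1–29 → 21 + 29 = 50 bp
Sorted largest to smallest: 51, 50, 25, 24, 10 bp.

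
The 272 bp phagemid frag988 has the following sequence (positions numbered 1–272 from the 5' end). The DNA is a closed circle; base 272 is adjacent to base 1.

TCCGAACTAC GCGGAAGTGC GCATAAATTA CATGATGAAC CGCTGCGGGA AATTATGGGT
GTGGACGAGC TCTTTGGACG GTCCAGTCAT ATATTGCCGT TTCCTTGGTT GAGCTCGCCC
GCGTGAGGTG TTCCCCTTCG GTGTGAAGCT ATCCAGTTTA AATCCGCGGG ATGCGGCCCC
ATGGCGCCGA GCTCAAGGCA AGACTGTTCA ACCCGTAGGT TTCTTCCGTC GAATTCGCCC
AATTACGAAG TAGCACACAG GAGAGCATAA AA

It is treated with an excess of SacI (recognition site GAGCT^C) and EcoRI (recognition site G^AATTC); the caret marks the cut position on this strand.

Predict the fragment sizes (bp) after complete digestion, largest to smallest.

112, 78, 44, 38 bp

SacI sites (GAGCTC) start at positions 67, 111, 189.
SacI cuts after base 5 of each site (before the last base), so after positions 71, 115, 193.
The EcoRI site (GAATTC) starts at position 231.
EcoRI cuts after the first base of each site, so after position 231.
Combined cut positions: 71, 115, 193, 231.
Circular molecule, 4 cuts → 4 fragments:
  72–115 → 44 bp
  116–193 → 78 bp
  194–231 → 38 bp
  232–272 then 1–71 → 41 + 71 = 112 bp
Sorted largest to smallest: 112, 78, 44, 38 bp.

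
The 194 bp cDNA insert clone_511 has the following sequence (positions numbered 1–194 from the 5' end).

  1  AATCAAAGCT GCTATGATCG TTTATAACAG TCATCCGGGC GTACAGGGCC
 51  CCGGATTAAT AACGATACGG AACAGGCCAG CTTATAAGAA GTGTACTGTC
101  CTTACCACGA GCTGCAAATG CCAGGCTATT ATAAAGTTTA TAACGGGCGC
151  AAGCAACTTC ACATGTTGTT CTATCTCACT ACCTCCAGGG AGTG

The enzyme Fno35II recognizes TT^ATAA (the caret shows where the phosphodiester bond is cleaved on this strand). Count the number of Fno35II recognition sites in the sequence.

4

TTATAA occurs starting at positions 22, 82, 129, 138.
Fno35II cuts at 4 sites.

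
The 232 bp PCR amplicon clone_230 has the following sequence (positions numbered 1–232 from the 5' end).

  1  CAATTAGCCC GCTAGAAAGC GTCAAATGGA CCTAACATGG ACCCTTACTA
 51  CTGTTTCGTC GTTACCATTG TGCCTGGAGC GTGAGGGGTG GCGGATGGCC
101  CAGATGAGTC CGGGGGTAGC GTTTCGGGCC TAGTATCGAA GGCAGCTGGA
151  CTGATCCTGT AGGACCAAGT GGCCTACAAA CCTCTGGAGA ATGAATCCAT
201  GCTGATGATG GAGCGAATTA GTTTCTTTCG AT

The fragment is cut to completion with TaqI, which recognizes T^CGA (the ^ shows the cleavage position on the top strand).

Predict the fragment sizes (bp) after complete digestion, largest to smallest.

TaqI sites (TCGA) start at positions 136, 228.
TaqI cuts after the first base of each site, so after positions 136, 228.
Linear molecule, 2 cuts → 3 fragments:
  1–136 → 136 bp
  137–228 → 92 bp
  229–232 → 4 bp
Sorted largest to smallest: 136, 92, 4 bp.

136, 92, 4 bp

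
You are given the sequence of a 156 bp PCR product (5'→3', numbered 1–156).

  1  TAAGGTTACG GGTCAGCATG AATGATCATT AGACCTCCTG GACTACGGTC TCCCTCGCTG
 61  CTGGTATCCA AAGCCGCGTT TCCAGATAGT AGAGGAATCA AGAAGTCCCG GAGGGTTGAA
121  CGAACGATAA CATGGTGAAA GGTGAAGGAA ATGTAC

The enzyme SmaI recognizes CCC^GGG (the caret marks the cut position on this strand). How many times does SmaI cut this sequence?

0

No occurrence of CCCGGG is present in the sequence.
SmaI does not cut: 0 sites.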